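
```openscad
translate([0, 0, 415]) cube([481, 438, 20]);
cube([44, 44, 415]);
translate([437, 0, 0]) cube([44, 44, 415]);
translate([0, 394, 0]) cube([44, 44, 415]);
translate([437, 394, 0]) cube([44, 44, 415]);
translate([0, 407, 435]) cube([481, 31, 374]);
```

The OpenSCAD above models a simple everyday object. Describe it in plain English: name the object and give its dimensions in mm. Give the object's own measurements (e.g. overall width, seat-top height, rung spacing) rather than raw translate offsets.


A chair. The seat is a 481×438×20 mm slab with its top at z = 435 mm, on four 44×44 mm corner legs (flush with the seat edges, standing on z = 0). A flat backrest 31 mm thick, 374 mm tall, spans the full seat width and rises from the seat top along its +y edge, rear face flush with the rear of the seat.


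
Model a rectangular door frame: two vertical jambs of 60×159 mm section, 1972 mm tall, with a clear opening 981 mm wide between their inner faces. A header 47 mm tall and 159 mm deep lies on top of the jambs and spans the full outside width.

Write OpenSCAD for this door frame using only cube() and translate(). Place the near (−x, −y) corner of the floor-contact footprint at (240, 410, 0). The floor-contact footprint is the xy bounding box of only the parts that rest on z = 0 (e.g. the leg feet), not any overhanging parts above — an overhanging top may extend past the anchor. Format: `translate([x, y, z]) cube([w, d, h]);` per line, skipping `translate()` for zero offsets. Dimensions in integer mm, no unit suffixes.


translate([240, 410, 0]) cube([60, 159, 1972]);
translate([1281, 410, 0]) cube([60, 159, 1972]);
translate([240, 410, 1972]) cube([1101, 159, 47]);


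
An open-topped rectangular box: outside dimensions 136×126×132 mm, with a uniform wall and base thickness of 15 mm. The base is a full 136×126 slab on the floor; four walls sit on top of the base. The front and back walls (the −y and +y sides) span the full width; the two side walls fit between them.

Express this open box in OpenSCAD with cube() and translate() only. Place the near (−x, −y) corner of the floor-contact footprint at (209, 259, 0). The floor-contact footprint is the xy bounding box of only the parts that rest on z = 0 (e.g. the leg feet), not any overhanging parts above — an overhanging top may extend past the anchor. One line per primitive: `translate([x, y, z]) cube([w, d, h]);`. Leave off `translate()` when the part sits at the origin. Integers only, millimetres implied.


translate([209, 259, 0]) cube([136, 126, 15]);
translate([209, 259, 15]) cube([136, 15, 117]);
translate([209, 370, 15]) cube([136, 15, 117]);
translate([209, 274, 15]) cube([15, 96, 117]);
translate([330, 274, 15]) cube([15, 96, 117]);


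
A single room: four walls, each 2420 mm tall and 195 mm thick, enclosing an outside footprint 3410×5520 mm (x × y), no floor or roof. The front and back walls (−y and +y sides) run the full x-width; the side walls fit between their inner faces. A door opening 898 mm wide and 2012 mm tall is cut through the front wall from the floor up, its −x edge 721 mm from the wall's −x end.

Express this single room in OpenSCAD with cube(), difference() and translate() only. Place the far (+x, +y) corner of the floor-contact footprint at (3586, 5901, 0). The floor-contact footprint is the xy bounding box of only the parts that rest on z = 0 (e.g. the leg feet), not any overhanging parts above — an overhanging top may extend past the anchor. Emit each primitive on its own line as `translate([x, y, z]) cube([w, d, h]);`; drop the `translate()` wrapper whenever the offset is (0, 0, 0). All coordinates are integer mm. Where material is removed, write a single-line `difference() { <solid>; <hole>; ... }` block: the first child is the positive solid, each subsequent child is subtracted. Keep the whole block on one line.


difference() { translate([176, 381, 0]) cube([3410, 195, 2420]); translate([897, 381, 0]) cube([898, 195, 2012]); }
translate([176, 5706, 0]) cube([3410, 195, 2420]);
translate([176, 576, 0]) cube([195, 5130, 2420]);
translate([3391, 576, 0]) cube([195, 5130, 2420]);


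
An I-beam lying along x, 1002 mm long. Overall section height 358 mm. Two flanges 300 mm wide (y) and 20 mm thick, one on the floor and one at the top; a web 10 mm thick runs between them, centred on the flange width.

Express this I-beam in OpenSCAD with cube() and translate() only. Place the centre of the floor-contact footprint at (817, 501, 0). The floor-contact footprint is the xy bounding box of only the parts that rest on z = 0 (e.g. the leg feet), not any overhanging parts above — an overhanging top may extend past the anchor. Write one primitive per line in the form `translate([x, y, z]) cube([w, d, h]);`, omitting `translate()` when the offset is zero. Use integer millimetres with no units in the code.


translate([316, 351, 0]) cube([1002, 300, 20]);
translate([316, 496, 20]) cube([1002, 10, 318]);
translate([316, 351, 338]) cube([1002, 300, 20]);


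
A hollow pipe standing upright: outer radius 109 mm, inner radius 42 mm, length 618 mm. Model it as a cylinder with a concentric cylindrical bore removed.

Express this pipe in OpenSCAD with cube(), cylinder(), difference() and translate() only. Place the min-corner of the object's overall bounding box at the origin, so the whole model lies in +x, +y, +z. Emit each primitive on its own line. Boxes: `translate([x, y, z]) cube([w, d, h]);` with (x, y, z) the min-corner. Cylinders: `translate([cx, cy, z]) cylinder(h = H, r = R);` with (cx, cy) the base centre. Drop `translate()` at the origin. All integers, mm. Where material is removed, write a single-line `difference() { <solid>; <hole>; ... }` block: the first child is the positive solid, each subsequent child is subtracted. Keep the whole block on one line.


difference() { translate([109, 109, 0]) cylinder(h = 618, r = 109); translate([109, 109, 0]) cylinder(h = 618, r = 42); }


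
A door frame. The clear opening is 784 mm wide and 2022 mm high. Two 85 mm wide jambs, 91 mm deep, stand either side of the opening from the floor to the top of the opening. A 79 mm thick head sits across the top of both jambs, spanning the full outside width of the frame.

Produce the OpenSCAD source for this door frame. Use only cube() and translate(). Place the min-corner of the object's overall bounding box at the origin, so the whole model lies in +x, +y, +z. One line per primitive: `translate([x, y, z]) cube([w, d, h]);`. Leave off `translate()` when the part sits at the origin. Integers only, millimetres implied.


cube([85, 91, 2022]);
translate([869, 0, 0]) cube([85, 91, 2022]);
translate([0, 0, 2022]) cube([954, 91, 79]);


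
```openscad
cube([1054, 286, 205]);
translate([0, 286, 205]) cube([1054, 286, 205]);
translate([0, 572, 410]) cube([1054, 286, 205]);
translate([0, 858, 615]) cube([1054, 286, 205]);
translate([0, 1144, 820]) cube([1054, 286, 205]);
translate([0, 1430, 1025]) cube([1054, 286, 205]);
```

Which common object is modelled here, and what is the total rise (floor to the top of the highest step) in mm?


A staircase. The total rise is 1230 mm.

6 identical blocks, each offset up and back from the previous — a staircase. Each step is 205 mm tall and there are 6 of them, so the total rise is 6 × 205 = 1230 mm.


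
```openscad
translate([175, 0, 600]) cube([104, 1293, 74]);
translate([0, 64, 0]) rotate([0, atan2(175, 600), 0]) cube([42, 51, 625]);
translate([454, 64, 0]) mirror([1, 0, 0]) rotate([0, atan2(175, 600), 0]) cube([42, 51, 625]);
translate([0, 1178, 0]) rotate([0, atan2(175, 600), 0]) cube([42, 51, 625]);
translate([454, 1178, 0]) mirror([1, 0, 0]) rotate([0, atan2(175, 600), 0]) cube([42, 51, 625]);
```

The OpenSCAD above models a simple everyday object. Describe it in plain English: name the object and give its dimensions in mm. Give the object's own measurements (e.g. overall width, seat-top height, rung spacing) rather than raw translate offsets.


A sawhorse. A 104×1293×74 mm beam (x, y, z) sits on two A-frame leg pairs. Each pair is two raked legs of 42×51 mm section (51 mm along y) splaying symmetrically in x. Each leg rises 600 mm vertically over 175 mm of horizontal reach and is 625 mm long along its own axis. Every leg's outer bottom edge rests on the floor and its outer top edge meets a bottom edge of the beam — the left legs (tilting toward +x) meet the beam's −x bottom edge, the right legs (their mirror images, tilting toward −x) meet its +x bottom edge — so the leg tops tuck under the beam, the beam's underside is 600 mm above the floor, and the feet are 454 mm apart outside-to-outside with the beam centred between them. The two leg pairs are set in 64 mm from either end of the beam.


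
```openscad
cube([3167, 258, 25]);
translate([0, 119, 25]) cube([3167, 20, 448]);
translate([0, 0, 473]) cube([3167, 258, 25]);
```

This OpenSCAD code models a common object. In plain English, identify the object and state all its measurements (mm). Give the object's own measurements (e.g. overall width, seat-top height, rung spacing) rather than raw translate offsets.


An I-beam lying along x, 3167 mm long. Overall section height 498 mm. Two flanges 258 mm wide (y) and 25 mm thick, one on the floor and one at the top; a web 20 mm thick runs between them, centred on the flange width.


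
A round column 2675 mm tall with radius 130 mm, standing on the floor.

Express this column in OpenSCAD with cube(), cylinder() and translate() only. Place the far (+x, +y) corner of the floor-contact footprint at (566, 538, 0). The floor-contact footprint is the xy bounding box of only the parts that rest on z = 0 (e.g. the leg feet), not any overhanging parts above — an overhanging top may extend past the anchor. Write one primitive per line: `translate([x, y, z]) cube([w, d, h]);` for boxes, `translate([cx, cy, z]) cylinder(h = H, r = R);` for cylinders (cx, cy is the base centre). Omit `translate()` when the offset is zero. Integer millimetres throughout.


translate([436, 408, 0]) cylinder(h = 2675, r = 130);


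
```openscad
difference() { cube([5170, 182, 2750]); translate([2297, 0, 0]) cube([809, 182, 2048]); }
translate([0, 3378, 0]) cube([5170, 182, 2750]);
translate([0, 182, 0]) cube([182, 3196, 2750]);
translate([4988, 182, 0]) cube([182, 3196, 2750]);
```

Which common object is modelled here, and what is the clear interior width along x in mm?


A single room. The interior width is 4806 mm.

Four walls enclosing a rectangle with a door in the front wall — a room. Outside width 5170 minus two 182 mm walls gives 4806 mm.


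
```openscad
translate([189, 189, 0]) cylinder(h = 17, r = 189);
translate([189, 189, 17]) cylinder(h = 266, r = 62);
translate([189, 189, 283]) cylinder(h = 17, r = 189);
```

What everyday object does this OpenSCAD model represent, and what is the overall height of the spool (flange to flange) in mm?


A spool. The overall height is 300 mm.

Three coaxial cylinders, large–small–large — a spool. Two 17 mm flanges and a 266 mm core give 17 + 266 + 17 = 300 mm.


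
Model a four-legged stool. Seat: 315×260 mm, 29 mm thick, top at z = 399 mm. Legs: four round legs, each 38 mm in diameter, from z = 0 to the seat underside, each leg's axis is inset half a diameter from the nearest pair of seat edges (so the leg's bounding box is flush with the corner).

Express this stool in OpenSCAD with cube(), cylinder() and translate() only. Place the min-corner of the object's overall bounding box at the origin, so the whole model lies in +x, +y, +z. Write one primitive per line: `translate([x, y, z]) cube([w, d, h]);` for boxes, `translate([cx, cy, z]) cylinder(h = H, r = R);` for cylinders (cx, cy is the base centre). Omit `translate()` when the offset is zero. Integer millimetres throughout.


// leg_h = 399 - 29 = 370
translate([0, 0, 370]) cube([315, 260, 29]);
translate([19, 19, 0]) cylinder(h = 370, r = 19);
translate([296, 19, 0]) cylinder(h = 370, r = 19);
translate([19, 241, 0]) cylinder(h = 370, r = 19);
translate([296, 241, 0]) cylinder(h = 370, r = 19);


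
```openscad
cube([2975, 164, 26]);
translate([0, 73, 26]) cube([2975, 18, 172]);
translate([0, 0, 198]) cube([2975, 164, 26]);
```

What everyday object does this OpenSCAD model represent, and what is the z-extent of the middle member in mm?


An I-beam. The web height is 172 mm.

Two wide flanges with a thin centred web — an I-beam. Overall 224 mm minus two 26 mm flanges gives a web of 224 − 2·26 = 172 mm.


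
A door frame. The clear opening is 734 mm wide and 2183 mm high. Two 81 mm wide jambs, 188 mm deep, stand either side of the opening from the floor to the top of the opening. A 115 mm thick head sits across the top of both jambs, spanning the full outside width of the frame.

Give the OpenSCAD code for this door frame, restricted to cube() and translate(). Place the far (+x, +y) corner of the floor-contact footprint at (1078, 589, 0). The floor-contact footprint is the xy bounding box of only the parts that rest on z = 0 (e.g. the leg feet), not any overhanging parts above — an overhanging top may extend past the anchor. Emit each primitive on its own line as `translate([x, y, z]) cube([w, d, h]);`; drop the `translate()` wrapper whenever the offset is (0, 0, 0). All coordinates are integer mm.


translate([182, 401, 0]) cube([81, 188, 2183]);
translate([997, 401, 0]) cube([81, 188, 2183]);
translate([182, 401, 2183]) cube([896, 188, 115]);


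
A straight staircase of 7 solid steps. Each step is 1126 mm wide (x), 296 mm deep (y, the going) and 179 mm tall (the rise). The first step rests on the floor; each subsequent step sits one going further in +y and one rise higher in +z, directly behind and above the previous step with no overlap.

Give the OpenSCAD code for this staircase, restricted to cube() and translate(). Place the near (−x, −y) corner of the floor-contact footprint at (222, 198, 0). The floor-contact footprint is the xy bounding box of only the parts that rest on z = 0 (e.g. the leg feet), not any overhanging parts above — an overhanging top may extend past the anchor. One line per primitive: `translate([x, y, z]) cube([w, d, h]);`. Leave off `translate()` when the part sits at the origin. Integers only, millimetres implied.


translate([222, 198, 0]) cube([1126, 296, 179]);
translate([222, 494, 179]) cube([1126, 296, 179]);
translate([222, 790, 358]) cube([1126, 296, 179]);
translate([222, 1086, 537]) cube([1126, 296, 179]);
translate([222, 1382, 716]) cube([1126, 296, 179]);
translate([222, 1678, 895]) cube([1126, 296, 179]);
translate([222, 1974, 1074]) cube([1126, 296, 179]);


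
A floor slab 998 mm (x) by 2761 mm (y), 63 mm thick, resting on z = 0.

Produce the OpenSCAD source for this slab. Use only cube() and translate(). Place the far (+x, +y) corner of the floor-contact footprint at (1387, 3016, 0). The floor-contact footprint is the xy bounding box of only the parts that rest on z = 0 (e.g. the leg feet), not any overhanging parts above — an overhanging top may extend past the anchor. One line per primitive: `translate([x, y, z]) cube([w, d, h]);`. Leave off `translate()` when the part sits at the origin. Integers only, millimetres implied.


translate([389, 255, 0]) cube([998, 2761, 63]);


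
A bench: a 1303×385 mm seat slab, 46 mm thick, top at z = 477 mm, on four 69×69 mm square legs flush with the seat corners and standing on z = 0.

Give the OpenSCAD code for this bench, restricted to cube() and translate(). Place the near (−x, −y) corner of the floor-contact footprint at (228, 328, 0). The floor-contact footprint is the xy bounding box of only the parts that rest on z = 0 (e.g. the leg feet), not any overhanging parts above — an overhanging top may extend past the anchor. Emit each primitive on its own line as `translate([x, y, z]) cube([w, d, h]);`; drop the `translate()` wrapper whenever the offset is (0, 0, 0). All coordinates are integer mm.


// leg_h = 477 − 46 = 431
translate([228, 328, 431]) cube([1303, 385, 46]);
translate([228, 328, 0]) cube([69, 69, 431]);
translate([228, 644, 0]) cube([69, 69, 431]);
translate([1462, 328, 0]) cube([69, 69, 431]);
translate([1462, 644, 0]) cube([69, 69, 431]);


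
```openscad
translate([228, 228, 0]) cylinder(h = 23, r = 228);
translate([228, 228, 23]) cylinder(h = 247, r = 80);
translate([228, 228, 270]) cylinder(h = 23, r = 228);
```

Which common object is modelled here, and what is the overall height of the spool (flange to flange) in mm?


A spool. The overall height is 293 mm.

Three coaxial cylinders, large–small–large — a spool. Two 23 mm flanges and a 247 mm core give 23 + 247 + 23 = 293 mm.


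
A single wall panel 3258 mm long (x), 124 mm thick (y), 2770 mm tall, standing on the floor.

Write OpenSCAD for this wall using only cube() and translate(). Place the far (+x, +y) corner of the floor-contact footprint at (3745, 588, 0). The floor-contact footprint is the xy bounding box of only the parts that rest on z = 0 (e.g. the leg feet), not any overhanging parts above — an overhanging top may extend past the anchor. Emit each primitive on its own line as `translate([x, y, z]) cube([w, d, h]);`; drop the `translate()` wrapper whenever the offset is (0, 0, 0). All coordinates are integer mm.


translate([487, 464, 0]) cube([3258, 124, 2770]);


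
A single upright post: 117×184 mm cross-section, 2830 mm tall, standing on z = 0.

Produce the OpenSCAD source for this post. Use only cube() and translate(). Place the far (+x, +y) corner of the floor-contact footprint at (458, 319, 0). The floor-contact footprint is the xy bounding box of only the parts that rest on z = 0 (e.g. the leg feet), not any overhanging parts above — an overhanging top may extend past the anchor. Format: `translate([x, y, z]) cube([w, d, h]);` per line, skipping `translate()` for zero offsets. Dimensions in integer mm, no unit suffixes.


translate([341, 135, 0]) cube([117, 184, 2830]);


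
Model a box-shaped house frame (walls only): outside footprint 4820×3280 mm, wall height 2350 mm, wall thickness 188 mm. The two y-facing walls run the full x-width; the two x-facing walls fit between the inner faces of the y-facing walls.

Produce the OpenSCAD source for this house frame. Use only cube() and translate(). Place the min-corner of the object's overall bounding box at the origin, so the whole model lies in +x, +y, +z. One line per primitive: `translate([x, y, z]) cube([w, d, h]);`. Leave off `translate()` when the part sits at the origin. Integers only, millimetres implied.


cube([4820, 188, 2350]);
translate([0, 3092, 0]) cube([4820, 188, 2350]);
translate([0, 188, 0]) cube([188, 2904, 2350]);
translate([4632, 188, 0]) cube([188, 2904, 2350]);


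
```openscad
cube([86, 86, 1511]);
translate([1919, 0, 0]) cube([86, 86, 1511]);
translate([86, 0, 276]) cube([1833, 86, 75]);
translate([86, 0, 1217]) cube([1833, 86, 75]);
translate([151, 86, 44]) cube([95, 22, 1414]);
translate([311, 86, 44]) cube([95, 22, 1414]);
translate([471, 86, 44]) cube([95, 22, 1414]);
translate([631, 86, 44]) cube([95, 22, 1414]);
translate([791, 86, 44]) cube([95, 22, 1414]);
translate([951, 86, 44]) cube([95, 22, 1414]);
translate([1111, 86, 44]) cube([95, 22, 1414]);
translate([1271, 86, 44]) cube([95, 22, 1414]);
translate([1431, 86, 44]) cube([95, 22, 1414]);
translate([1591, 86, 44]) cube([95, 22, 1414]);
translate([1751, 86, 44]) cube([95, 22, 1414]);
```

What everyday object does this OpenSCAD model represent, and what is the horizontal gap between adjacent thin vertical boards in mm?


A fence section. The picket gap is 65 mm.

Two posts, two rails, 11 pickets — a fence section. Span 1833 mm holds 11 pickets of 95 mm with 12 equal gaps: ⌊(1833 − 11·95) / 12⌋ = 65 mm.


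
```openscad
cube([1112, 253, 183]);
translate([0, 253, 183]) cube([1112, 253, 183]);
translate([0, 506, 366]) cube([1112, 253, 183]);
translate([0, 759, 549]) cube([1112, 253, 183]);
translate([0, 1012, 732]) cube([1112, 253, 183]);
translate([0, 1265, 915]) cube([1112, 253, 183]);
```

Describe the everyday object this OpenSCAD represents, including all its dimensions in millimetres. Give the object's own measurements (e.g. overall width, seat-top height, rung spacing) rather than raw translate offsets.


A straight staircase of 6 solid steps. Each step is 1112 mm wide (x), 253 mm deep (y, the going) and 183 mm tall (the rise). The first step rests on the floor; each subsequent step sits one going further in +y and one rise higher in +z, directly behind and above the previous step with no overlap.


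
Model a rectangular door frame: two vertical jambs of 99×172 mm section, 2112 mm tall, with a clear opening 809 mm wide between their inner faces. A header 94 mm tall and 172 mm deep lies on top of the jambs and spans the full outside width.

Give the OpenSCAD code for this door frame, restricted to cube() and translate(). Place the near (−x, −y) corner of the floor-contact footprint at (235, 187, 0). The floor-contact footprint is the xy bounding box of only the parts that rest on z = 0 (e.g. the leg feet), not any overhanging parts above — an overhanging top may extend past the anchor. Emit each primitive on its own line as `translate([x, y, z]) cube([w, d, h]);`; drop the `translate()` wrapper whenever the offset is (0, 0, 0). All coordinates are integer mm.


translate([235, 187, 0]) cube([99, 172, 2112]);
translate([1143, 187, 0]) cube([99, 172, 2112]);
translate([235, 187, 2112]) cube([1007, 172, 94]);


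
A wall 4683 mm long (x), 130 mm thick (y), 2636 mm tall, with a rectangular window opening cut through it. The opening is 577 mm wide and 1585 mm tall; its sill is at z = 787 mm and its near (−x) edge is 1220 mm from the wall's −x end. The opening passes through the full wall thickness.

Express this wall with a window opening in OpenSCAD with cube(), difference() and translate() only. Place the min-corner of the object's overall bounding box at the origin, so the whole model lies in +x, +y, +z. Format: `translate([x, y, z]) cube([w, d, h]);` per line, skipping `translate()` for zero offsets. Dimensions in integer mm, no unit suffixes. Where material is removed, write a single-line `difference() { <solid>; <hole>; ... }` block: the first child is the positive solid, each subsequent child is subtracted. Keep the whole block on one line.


difference() { cube([4683, 130, 2636]); translate([1220, 0, 787]) cube([577, 130, 1585]); }


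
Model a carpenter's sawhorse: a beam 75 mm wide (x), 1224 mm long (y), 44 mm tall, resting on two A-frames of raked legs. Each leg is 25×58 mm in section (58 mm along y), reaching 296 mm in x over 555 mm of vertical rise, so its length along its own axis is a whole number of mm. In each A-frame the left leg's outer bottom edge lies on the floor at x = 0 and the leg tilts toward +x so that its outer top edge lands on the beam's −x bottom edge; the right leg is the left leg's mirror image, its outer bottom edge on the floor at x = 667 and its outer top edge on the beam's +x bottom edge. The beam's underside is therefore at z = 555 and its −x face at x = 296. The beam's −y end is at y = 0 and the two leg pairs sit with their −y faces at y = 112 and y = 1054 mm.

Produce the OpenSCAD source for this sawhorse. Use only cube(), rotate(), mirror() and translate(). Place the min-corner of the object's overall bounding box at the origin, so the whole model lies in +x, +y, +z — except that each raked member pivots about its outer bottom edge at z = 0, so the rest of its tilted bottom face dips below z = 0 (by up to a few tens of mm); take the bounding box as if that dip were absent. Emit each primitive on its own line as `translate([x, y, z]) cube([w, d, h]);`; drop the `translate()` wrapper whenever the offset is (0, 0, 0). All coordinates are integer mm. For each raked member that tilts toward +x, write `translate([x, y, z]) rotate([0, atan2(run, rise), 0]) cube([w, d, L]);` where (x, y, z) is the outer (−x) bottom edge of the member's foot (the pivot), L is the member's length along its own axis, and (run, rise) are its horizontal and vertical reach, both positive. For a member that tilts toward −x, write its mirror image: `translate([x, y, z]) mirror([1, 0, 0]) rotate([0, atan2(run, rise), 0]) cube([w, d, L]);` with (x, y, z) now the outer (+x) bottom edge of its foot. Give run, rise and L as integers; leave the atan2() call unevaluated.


translate([296, 0, 555]) cube([75, 1224, 44]);
translate([0, 112, 0]) rotate([0, atan2(296, 555), 0]) cube([25, 58, 629]);
translate([667, 112, 0]) mirror([1, 0, 0]) rotate([0, atan2(296, 555), 0]) cube([25, 58, 629]);
translate([0, 1054, 0]) rotate([0, atan2(296, 555), 0]) cube([25, 58, 629]);
translate([667, 1054, 0]) mirror([1, 0, 0]) rotate([0, atan2(296, 555), 0]) cube([25, 58, 629]);


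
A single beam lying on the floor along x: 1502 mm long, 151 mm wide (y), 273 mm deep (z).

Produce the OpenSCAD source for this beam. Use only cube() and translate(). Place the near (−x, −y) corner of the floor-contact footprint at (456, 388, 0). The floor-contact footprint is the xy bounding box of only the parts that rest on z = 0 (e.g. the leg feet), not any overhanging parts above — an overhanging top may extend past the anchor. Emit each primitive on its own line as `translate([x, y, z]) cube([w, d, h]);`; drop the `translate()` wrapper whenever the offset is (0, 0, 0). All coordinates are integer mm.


translate([456, 388, 0]) cube([1502, 151, 273]);


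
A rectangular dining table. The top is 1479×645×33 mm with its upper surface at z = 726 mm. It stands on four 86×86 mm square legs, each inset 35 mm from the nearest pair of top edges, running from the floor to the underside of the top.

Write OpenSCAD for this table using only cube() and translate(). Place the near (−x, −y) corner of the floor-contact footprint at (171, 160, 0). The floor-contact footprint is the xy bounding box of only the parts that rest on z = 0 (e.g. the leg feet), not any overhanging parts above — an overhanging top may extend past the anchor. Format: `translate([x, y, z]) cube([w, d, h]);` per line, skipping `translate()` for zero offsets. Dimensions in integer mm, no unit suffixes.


translate([136, 125, 693]) cube([1479, 645, 33]);
translate([171, 160, 0]) cube([86, 86, 693]);
translate([1494, 160, 0]) cube([86, 86, 693]);
translate([171, 649, 0]) cube([86, 86, 693]);
translate([1494, 649, 0]) cube([86, 86, 693]);


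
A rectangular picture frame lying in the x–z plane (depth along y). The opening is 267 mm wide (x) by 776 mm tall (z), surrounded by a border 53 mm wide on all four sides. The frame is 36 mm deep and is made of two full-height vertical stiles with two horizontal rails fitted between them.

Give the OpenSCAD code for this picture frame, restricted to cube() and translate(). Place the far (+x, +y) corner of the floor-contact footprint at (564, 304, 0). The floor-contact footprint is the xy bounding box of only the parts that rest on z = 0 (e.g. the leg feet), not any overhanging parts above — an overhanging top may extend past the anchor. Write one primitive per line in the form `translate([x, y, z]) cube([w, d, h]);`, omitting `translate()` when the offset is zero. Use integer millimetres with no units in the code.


translate([191, 268, 0]) cube([53, 36, 882]);
translate([511, 268, 0]) cube([53, 36, 882]);
translate([244, 268, 0]) cube([267, 36, 53]);
translate([244, 268, 829]) cube([267, 36, 53]);


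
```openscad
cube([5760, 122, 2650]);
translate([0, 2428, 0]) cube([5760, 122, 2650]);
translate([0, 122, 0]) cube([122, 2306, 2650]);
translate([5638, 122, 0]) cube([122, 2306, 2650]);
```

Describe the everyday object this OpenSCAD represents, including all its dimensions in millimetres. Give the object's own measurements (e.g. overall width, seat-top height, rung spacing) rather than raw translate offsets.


The wall frame of a small rectangular building: four walls, each 2650 mm tall and 122 mm thick, enclosing a footprint 5760 mm (x) by 2550 mm (y) outside-to-outside, with no floor or roof. The front and back walls (the −y and +y sides) span the full width; the two side walls fit between them.


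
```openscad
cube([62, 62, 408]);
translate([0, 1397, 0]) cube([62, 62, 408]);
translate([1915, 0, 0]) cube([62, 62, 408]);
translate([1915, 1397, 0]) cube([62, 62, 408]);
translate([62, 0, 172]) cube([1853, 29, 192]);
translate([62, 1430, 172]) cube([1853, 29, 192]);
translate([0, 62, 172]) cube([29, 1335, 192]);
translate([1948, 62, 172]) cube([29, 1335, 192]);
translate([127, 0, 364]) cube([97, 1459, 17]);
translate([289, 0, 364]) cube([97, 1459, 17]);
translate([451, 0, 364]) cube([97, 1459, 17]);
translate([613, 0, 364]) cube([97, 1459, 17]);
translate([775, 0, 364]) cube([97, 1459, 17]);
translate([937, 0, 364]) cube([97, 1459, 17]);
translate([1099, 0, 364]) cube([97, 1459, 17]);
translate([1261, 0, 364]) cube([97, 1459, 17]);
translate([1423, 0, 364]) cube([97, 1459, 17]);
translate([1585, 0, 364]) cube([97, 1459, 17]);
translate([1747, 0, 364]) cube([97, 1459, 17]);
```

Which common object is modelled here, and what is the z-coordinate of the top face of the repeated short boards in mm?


A bed frame. The slat-top height is 381 mm.

Four posts, four rails, and a row of slats — a bed frame. Slats sit on the rails at z = 172 + 192 = 364; with slat thickness 17, the top is 381 mm.


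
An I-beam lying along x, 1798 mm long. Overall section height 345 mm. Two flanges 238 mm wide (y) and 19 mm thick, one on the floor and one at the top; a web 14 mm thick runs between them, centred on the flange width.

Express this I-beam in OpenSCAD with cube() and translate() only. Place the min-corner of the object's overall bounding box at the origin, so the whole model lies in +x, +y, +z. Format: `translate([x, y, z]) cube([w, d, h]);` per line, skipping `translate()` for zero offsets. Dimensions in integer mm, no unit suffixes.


cube([1798, 238, 19]);
translate([0, 112, 19]) cube([1798, 14, 307]);
translate([0, 0, 326]) cube([1798, 238, 19]);


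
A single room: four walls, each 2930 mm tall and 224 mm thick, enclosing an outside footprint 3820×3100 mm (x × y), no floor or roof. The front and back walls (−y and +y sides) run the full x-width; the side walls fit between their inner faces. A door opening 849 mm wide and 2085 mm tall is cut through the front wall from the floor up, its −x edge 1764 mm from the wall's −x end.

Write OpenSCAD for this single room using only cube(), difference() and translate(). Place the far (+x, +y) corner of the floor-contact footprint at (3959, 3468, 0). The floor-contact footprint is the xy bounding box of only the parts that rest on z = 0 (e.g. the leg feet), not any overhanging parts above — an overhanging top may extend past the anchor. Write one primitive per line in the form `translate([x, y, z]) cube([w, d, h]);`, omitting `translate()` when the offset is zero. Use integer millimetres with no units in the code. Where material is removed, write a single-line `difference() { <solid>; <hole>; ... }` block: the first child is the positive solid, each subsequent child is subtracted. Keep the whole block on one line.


difference() { translate([139, 368, 0]) cube([3820, 224, 2930]); translate([1903, 368, 0]) cube([849, 224, 2085]); }
translate([139, 3244, 0]) cube([3820, 224, 2930]);
translate([139, 592, 0]) cube([224, 2652, 2930]);
translate([3735, 592, 0]) cube([224, 2652, 2930]);


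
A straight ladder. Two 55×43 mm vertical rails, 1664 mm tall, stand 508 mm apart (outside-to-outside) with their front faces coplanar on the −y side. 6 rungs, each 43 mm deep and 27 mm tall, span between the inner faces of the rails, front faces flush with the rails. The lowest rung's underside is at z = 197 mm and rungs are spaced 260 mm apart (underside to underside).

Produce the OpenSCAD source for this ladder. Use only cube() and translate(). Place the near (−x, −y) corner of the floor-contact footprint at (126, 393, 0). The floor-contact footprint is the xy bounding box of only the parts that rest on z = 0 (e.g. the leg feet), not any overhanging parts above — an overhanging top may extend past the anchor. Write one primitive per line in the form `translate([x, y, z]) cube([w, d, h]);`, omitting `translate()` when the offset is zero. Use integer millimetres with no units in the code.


translate([126, 393, 0]) cube([55, 43, 1664]);
translate([579, 393, 0]) cube([55, 43, 1664]);
translate([181, 393, 197]) cube([398, 43, 27]);
translate([181, 393, 457]) cube([398, 43, 27]);
translate([181, 393, 717]) cube([398, 43, 27]);
translate([181, 393, 977]) cube([398, 43, 27]);
translate([181, 393, 1237]) cube([398, 43, 27]);
translate([181, 393, 1497]) cube([398, 43, 27]);


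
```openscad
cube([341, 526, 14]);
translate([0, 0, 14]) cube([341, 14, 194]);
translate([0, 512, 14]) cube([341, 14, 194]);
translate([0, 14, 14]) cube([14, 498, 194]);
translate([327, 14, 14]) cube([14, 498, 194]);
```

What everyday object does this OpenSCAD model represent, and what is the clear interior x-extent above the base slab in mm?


An open box. The internal width is 313 mm.

A 341×526 base slab with four walls standing on it — an open box. The base is 341 mm wide and the walls are 14 mm thick, so the internal width is 341 − 2 × 14 = 313 mm.


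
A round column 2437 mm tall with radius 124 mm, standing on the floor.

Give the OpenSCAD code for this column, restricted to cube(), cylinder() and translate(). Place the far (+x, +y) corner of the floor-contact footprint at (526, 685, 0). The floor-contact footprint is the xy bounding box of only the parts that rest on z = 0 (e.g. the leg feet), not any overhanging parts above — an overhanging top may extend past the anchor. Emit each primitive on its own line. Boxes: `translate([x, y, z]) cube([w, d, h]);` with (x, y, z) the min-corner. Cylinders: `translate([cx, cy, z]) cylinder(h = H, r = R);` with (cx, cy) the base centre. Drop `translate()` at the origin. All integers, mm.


translate([402, 561, 0]) cylinder(h = 2437, r = 124);


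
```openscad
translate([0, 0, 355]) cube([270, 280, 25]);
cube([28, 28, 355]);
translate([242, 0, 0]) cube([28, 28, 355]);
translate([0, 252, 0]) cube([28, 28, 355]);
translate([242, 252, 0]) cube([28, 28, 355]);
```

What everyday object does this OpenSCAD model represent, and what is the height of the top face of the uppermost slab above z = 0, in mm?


A stool. The seat height is 380 mm.

A 270×280×25 slab at z = 355 on four corner posts — a stool. The seat top is 355 + 25 = 380 mm.


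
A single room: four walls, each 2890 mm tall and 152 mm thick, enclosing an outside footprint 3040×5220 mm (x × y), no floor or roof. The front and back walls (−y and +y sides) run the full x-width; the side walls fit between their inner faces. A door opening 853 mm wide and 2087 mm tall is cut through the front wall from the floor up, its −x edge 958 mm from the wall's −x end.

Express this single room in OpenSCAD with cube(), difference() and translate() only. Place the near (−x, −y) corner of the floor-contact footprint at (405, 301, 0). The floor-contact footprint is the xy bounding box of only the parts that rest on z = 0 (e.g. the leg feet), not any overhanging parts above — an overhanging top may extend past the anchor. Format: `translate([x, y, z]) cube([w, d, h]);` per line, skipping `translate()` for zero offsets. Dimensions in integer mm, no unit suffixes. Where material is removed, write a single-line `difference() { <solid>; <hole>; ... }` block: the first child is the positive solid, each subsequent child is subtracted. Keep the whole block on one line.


difference() { translate([405, 301, 0]) cube([3040, 152, 2890]); translate([1363, 301, 0]) cube([853, 152, 2087]); }
translate([405, 5369, 0]) cube([3040, 152, 2890]);
translate([405, 453, 0]) cube([152, 4916, 2890]);
translate([3293, 453, 0]) cube([152, 4916, 2890]);


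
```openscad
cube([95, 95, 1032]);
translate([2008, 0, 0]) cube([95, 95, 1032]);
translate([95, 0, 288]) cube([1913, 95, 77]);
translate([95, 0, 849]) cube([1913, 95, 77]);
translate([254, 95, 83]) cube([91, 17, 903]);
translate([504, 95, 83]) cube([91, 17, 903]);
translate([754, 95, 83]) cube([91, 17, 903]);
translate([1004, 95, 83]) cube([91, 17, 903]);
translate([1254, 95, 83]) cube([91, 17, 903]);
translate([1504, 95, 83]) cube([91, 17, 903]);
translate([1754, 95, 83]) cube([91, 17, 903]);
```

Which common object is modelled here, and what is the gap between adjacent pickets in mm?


A fence section. The picket gap is 159 mm.

Two posts, two rails, 7 pickets — a fence section. Span 1913 mm holds 7 pickets of 91 mm with 8 equal gaps: ⌊(1913 − 7·91) / 8⌋ = 159 mm.


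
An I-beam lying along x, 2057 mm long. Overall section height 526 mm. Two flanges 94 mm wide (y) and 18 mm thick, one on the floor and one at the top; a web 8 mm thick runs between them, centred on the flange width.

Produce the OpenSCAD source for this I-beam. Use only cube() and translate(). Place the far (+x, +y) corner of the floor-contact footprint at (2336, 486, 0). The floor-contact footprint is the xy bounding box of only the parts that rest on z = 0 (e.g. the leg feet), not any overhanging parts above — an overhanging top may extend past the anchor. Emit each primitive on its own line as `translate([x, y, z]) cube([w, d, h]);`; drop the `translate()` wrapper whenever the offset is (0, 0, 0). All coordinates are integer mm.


translate([279, 392, 0]) cube([2057, 94, 18]);
translate([279, 435, 18]) cube([2057, 8, 490]);
translate([279, 392, 508]) cube([2057, 94, 18]);


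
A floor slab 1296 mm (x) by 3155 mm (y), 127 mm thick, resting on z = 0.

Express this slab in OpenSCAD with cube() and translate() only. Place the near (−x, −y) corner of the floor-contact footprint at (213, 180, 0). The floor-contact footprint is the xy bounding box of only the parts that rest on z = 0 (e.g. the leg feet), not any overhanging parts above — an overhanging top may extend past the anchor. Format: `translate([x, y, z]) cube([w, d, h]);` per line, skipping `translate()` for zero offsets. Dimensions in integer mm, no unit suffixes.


translate([213, 180, 0]) cube([1296, 3155, 127]);


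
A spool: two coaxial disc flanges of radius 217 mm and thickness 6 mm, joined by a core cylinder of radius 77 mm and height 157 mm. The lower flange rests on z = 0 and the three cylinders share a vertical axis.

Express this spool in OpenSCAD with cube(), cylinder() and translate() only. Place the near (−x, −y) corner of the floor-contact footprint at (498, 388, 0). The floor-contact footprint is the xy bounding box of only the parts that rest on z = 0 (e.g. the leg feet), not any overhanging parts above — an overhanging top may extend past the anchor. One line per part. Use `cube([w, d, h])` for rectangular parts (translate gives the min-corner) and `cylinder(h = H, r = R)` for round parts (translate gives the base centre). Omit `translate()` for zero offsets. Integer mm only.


translate([715, 605, 0]) cylinder(h = 6, r = 217);
translate([715, 605, 6]) cylinder(h = 157, r = 77);
translate([715, 605, 163]) cylinder(h = 6, r = 217);


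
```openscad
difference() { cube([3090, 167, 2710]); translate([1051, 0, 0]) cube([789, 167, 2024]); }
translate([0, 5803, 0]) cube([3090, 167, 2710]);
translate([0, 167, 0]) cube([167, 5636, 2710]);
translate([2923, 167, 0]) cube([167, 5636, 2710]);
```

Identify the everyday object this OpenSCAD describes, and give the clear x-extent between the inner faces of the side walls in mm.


A single room. The interior width is 2756 mm.

Four walls enclosing a rectangle with a door in the front wall — a room. Outside width 3090 minus two 167 mm walls gives 2756 mm.


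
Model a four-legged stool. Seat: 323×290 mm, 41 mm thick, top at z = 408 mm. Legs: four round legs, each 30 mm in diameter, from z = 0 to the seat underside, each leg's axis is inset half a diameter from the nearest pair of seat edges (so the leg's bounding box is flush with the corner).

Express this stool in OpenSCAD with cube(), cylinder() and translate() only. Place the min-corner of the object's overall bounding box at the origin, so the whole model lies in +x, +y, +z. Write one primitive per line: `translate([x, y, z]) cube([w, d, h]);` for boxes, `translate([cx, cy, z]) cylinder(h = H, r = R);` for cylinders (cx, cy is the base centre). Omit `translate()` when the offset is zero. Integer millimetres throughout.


// leg_h = 408 - 41 = 367
translate([0, 0, 367]) cube([323, 290, 41]);
translate([15, 15, 0]) cylinder(h = 367, r = 15);
translate([308, 15, 0]) cylinder(h = 367, r = 15);
translate([15, 275, 0]) cylinder(h = 367, r = 15);
translate([308, 275, 0]) cylinder(h = 367, r = 15);
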